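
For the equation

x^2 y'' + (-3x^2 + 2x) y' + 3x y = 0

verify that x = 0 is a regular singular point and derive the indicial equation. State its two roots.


Divide by x^2 to reach normal form y'' + P_1(x) y' + P_2(x) y = 0 with P_1(x) = -3 + 2/x and P_2(x) = 3/x.
x = 0 is a singular point because the y'-coefficient -3 + 2/x has a pole at x = 0 and the y-coefficient 3/x has a pole at x = 0.
It is a regular singular point because x P_1(x) = p(x) = 2 - 3x and x^2 P_2(x) = q(x) = 3x are polynomials, hence analytic at x = 0.
p(0) = 2,  q(0) = 0.
Indicial equation: r(r-1) + p(0) r + q(0) = 0, i.e. r^2 + (p(0) - 1) r + q(0) = 0, i.e. r^2 + 1 r = 0.
Discriminant: (1)^2 - 4(0) = 1, so r = (-1 ± 1)/2.
Solving: r_1 = 0, r_2 = -1.

indicial: r^2 + 1 r = 0; roots r_1 = 0, r_2 = -1


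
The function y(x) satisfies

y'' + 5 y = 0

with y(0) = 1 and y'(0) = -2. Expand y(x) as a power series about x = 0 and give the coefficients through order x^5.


Ansatz: y(x) = sum_{n>=0} a_n x^n, so y'(x) = sum_{n>=1} n a_n x^(n-1) and y''(x) = sum_{n>=2} n(n-1) a_n x^(n-2).
Substitute into P(x) y'' + Q(x) y' + R(x) y = 0 with P(x) = 1, Q(x) = 0, R(x) = 5, and match powers of x.
Initial conditions: a_0 = 1, a_1 = -2.
Setting the coefficient of each power of x to zero and solving order by order (substituting the coefficients already found):
  x^0: 2 a_2 + 5 a_0 = 0  ->  2 a_2 = -5 a_0 = -5  ->  a_2 = -5/2
  x^1: 6 a_3 + 5 a_1 = 0  ->  6 a_3 = -5 a_1 = 10  ->  a_3 = 5/3
  x^2: 12 a_4 + 5 a_2 = 0  ->  12 a_4 = -5 a_2 = 25/2  ->  a_4 = 25/24
  x^3: 20 a_5 + 5 a_3 = 0  ->  20 a_5 = -5 a_3 = -25/3  ->  a_5 = -5/12
Truncated series: y(x) = 1 - 2 x - (5/2) x^2 + (5/3) x^3 + (25/24) x^4 - (5/12) x^5 + O(x^6).

a_0 = 1; a_1 = -2; a_2 = -5/2; a_3 = 5/3; a_4 = 25/24; a_5 = -5/12


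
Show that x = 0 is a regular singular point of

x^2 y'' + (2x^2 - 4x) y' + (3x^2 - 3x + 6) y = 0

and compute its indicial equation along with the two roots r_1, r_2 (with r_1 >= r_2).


Divide by x^2 to reach normal form y'' + P_1(x) y' + P_2(x) y = 0 with P_1(x) = 2 - 4/x and P_2(x) = 3 - 3/x + 6/x^2.
x = 0 is a singular point because the y'-coefficient 2 - 4/x has a pole at x = 0 and the y-coefficient 3 - 3/x + 6/x^2 has a pole at x = 0.
It is a regular singular point because x P_1(x) = p(x) = 2x - 4 and x^2 P_2(x) = q(x) = 3x^2 - 3x + 6 are polynomials, hence analytic at x = 0.
p(0) = -4,  q(0) = 6.
Indicial equation: r(r-1) + p(0) r + q(0) = 0, i.e. r^2 + (p(0) - 1) r + q(0) = 0, i.e. r^2 - 5 r + 6 = 0.
Discriminant: (-5)^2 - 4(6) = 1, so r = (5 ± 1)/2.
Solving: r_1 = 3, r_2 = 2.

indicial: r^2 - 5 r + 6 = 0; roots r_1 = 3, r_2 = 2


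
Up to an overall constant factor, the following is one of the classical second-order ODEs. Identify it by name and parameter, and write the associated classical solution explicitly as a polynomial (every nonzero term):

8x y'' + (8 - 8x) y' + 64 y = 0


All three coefficients share the factor 8; dividing through by 8 gives  x y'' + (1 - x) y' + 8 y = 0.
This matches the Laguerre equation x y'' + (1 - x) y' + n y = 0 with n = 8; the polynomial solution is L_8(x).
With y = sum_k a_k x^k, matching x^k gives (k+1)k a_{k+1} + (k+1) a_{k+1} - k a_k + n a_k = 0, i.e. (k+1)^2 a_{k+1} = (k - n) a_k = (k - 8) a_k. The right side vanishes at k = 8, so the series terminates at degree 8.
Standard normalization L_n(0) = 1 gives a_0 = 1. Work upward with a_{k+1} = (k - 8) a_k / (k+1)^2:
  a_1 = (0 - 8)(1) / 1^2 = -8/1 = -8
  a_2 = (1 - 8)(-8) / 2^2 = 56/4 = 14
  a_3 = (2 - 8)(14) / 3^2 = -84/9 = -28/3
  a_4 = (3 - 8)(-28/3) / 4^2 = (140/3)/16 = 35/12
  a_5 = (4 - 8)(35/12) / 5^2 = (-35/3)/25 = -7/15
  a_6 = (5 - 8)(-7/15) / 6^2 = (7/5)/36 = 7/180
  a_7 = (6 - 8)(7/180) / 7^2 = (-7/90)/49 = -1/630
  a_8 = (7 - 8)(-1/630) / 8^2 = (1/630)/64 = 1/40320
Hence L_8(x) = x^8/40320 - x^7/630 + 7 x^6/180 - 7 x^5/15 + 35 x^4/12 - 28 x^3/3 + 14 x^2 - 8 x + 1.

L_8(x); series = x^8/40320 - x^7/630 + 7 x^6/180 - 7 x^5/15 + 35 x^4/12 - 28 x^3/3 + 14 x^2 - 8 x + 1


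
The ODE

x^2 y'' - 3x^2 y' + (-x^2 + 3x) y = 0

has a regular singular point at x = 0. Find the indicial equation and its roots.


Divide by x^2 to reach normal form y'' + P_1(x) y' + P_2(x) y = 0 with P_1(x) = -3 and P_2(x) = -1 + 3/x.
x = 0 is a singular point because the y-coefficient -1 + 3/x has a pole at x = 0.
It is a regular singular point because x P_1(x) = p(x) = -3x and x^2 P_2(x) = q(x) = -x^2 + 3x are polynomials, hence analytic at x = 0.
p(0) = 0,  q(0) = 0.
Indicial equation: r(r-1) + p(0) r + q(0) = 0, i.e. r^2 + (p(0) - 1) r + q(0) = 0, i.e. r^2 - 1 r = 0.
Discriminant: (-1)^2 - 4(0) = 1, so r = (1 ± 1)/2.
Solving: r_1 = 1, r_2 = 0.

indicial: r^2 - 1 r = 0; roots r_1 = 1, r_2 = 0


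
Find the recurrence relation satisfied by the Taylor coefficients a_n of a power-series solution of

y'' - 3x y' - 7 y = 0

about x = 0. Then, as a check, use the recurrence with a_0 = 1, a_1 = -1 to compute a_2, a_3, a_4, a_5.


Substitute y = sum_n a_n x^n.
y''(x) has coefficient (n+2)(n+1) a_{n+2} at x^n;
-3 x y'(x) has coefficient -3 n a_n at x^n (shift);
-7 y(x) has coefficient -7 a_n at x^n.
Matching x^n: (n+2)(n+1) a_{n+2} + (-3n - 7) a_n = 0.
Thus a_{n+2} = (3n + 7) / ((n+1)(n+2)) * a_n.

Check with a_0 = 1, a_1 = -1 (apply the recurrence for n = 0, 1, 2, 3): a_0 = 1, a_1 = -1, a_2 = 7/2, a_3 = -5/3, a_4 = 91/24, a_5 = -4/3.

a_(n+2) = (3n + 7) / ((n+1)(n+2)) * a_n; check: a_0 = 1, a_1 = -1, a_2 = 7/2, a_3 = -5/3, a_4 = 91/24, a_5 = -4/3


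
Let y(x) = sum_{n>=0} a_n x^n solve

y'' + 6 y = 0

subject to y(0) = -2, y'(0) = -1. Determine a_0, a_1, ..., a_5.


Ansatz: y(x) = sum_{n>=0} a_n x^n, so y'(x) = sum_{n>=1} n a_n x^(n-1) and y''(x) = sum_{n>=2} n(n-1) a_n x^(n-2).
Substitute into P(x) y'' + Q(x) y' + R(x) y = 0 with P(x) = 1, Q(x) = 0, R(x) = 6, and match powers of x.
Initial conditions: a_0 = -2, a_1 = -1.
Setting the coefficient of each power of x to zero and solving order by order (substituting the coefficients already found):
  x^0: 2 a_2 + 6 a_0 = 0  ->  2 a_2 = -6 a_0 = 12  ->  a_2 = 6
  x^1: 6 a_3 + 6 a_1 = 0  ->  6 a_3 = -6 a_1 = 6  ->  a_3 = 1
  x^2: 12 a_4 + 6 a_2 = 0  ->  12 a_4 = -6 a_2 = -36  ->  a_4 = -3
  x^3: 20 a_5 + 6 a_3 = 0  ->  20 a_5 = -6 a_3 = -6  ->  a_5 = -3/10
Truncated series: y(x) = -2 - x + 6 x^2 + x^3 - 3 x^4 - (3/10) x^5 + O(x^6).

a_0 = -2; a_1 = -1; a_2 = 6; a_3 = 1; a_4 = -3; a_5 = -3/10


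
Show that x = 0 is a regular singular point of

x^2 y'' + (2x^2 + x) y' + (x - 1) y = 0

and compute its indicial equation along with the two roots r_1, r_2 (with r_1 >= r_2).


Divide by x^2 to reach normal form y'' + P_1(x) y' + P_2(x) y = 0 with P_1(x) = 2 + 1/x and P_2(x) = 1/x - 1/x^2.
x = 0 is a singular point because the y'-coefficient 2 + 1/x has a pole at x = 0 and the y-coefficient 1/x - 1/x^2 has a pole at x = 0.
It is a regular singular point because x P_1(x) = p(x) = 2x + 1 and x^2 P_2(x) = q(x) = x - 1 are polynomials, hence analytic at x = 0.
p(0) = 1,  q(0) = -1.
Indicial equation: r(r-1) + p(0) r + q(0) = 0, i.e. r^2 + (p(0) - 1) r + q(0) = 0, i.e. r^2 - 1 = 0.
Discriminant: (0)^2 - 4(-1) = 4, so r = (0 ± 2)/2.
Solving: r_1 = 1, r_2 = -1.

indicial: r^2 - 1 = 0; roots r_1 = 1, r_2 = -1


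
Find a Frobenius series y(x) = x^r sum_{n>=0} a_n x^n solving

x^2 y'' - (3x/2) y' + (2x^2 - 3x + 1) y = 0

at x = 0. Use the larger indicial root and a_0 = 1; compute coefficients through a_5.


Write in Frobenius form y'' + (p(x)/x) y' + (q(x)/x^2) y = 0:
  p(x) = -3/2,  q(x) = 2x^2 - 3x + 1.
Indicial equation: r(r-1) + (-3/2) r + (1) = 0 -> roots r_1 = 2, r_2 = 1/2.
Take r = r_1 = 2. Let y(x) = x^r sum_{n>=0} a_n x^n with a_0 = 1.
Substitute y = x^r sum a_n x^n and match x^{r+n}. The recurrence is
  D(n) a_n - 3 a_{n-1} + 2 a_{n-2} = 0,  where D(n) = (r+n)(r+n-1) + (-3/2)(r+n) + (1).
  a_n = [3 a_{n-1} - 2 a_{n-2}] / D(n).
Since the indicial polynomial factors as (r - r_1)(r - r_2), D(n) = (r_1 + n - r_1)(r_1 + n - r_2) = n(n + 3/2).
Evaluating step by step (a_0 = 1):
  n = 1: D(1) = 1(1 + 3/2) = 5/2; numerator = 3(1) = 3; a_1 = (3)/(5/2) = 6/5
  n = 2: D(2) = 2(2 + 3/2) = 7; numerator = 3(6/5) - 2(1) = 8/5; a_2 = (8/5)/(7) = 8/35
  n = 3: D(3) = 3(3 + 3/2) = 27/2; numerator = 3(8/35) - 2(6/5) = -12/7; a_3 = (-12/7)/(27/2) = -8/63
  n = 4: D(4) = 4(4 + 3/2) = 22; numerator = 3(-8/63) - 2(8/35) = -88/105; a_4 = (-88/105)/(22) = -4/105
  n = 5: D(5) = 5(5 + 3/2) = 65/2; numerator = 3(-4/105) - 2(-8/63) = 44/315; a_5 = (44/315)/(65/2) = 88/20475

r = 2; a_0 = 1; a_1 = 6/5; a_2 = 8/35; a_3 = -8/63; a_4 = -4/105; a_5 = 88/20475


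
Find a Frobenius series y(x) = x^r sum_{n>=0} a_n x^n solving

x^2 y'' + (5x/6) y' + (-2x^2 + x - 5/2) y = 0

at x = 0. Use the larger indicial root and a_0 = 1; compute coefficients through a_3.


Write in Frobenius form y'' + (p(x)/x) y' + (q(x)/x^2) y = 0:
  p(x) = 5/6,  q(x) = -2x^2 + x - 5/2.
Indicial equation: r(r-1) + (5/6) r + (-5/2) = 0 -> roots r_1 = 5/3, r_2 = -3/2.
Take r = r_1 = 5/3. Let y(x) = x^r sum_{n>=0} a_n x^n with a_0 = 1.
Substitute y = x^r sum a_n x^n and match x^{r+n}. The recurrence is
  D(n) a_n + 1 a_{n-1} - 2 a_{n-2} = 0,  where D(n) = (r+n)(r+n-1) + (5/6)(r+n) + (-5/2).
  a_n = [-1 a_{n-1} + 2 a_{n-2}] / D(n).
Since the indicial polynomial factors as (r - r_1)(r - r_2), D(n) = (r_1 + n - r_1)(r_1 + n - r_2) = n(n + 19/6).
Evaluating step by step (a_0 = 1):
  n = 1: D(1) = 1(1 + 19/6) = 25/6; numerator = -1(1) = -1; a_1 = (-1)/(25/6) = -6/25
  n = 2: D(2) = 2(2 + 19/6) = 31/3; numerator = -1(-6/25) + 2(1) = 56/25; a_2 = (56/25)/(31/3) = 168/775
  n = 3: D(3) = 3(3 + 19/6) = 37/2; numerator = -1(168/775) + 2(-6/25) = -108/155; a_3 = (-108/155)/(37/2) = -216/5735

r = 5/3; a_0 = 1; a_1 = -6/25; a_2 = 168/775; a_3 = -216/5735


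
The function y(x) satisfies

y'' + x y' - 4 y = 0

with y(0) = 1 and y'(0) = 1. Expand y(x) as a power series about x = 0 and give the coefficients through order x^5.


Ansatz: y(x) = sum_{n>=0} a_n x^n, so y'(x) = sum_{n>=1} n a_n x^(n-1) and y''(x) = sum_{n>=2} n(n-1) a_n x^(n-2).
Substitute into P(x) y'' + Q(x) y' + R(x) y = 0 with P(x) = 1, Q(x) = x, R(x) = -4, and match powers of x.
Initial conditions: a_0 = 1, a_1 = 1.
Setting the coefficient of each power of x to zero and solving order by order (substituting the coefficients already found):
  x^0: 2 a_2 - 4 a_0 = 0  ->  2 a_2 = 4 a_0 = 4  ->  a_2 = 2
  x^1: 6 a_3 - 3 a_1 = 0  ->  6 a_3 = 3 a_1 = 3  ->  a_3 = 1/2
  x^2: 12 a_4 - 2 a_2 = 0  ->  12 a_4 = 2 a_2 = 4  ->  a_4 = 1/3
  x^3: 20 a_5 - a_3 = 0  ->  20 a_5 = a_3 = 1/2  ->  a_5 = 1/40
Truncated series: y(x) = 1 + x + 2 x^2 + (1/2) x^3 + (1/3) x^4 + (1/40) x^5 + O(x^6).

a_0 = 1; a_1 = 1; a_2 = 2; a_3 = 1/2; a_4 = 1/3; a_5 = 1/40


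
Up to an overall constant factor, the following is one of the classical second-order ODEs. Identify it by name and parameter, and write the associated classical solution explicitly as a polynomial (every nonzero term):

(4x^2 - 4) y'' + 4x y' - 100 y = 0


All three coefficients share the factor -4; dividing through by -4 gives  (1 - x^2) y'' - x y' + 25 y = 0.
This matches the Chebyshev equation (1 - x^2) y'' - x y' + n^2 y = 0 (note the -x y' term, not -2x y') with n^2 = 25, so n = 5; the polynomial solution is T_5(x).
With y = sum_k a_k x^k, matching x^k gives (k+2)(k+1) a_{k+2} = (k^2 - n^2) a_k = (k - 5)(k + 5) a_k. The right side vanishes at k = 5, so the series with the parity of 5 terminates at degree 5.
Standard normalization: leading coefficient of T_n is 2^(n-1), so a_5 = 2^4 = 16. Work downward with a_k = (k+1)(k+2) a_{k+2} / ((k - 5)(k + 5)):
  a_3 = (4)(5)(16) / ((3 - 5)(3 + 5)) = 320/(-16) = -20
  a_1 = (2)(3)(-20) / ((1 - 5)(1 + 5)) = -120/(-24) = 5
Hence T_5(x) = 16 x^5 - 20 x^3 + 5 x.

T_5(x); series = 16 x^5 - 20 x^3 + 5 x


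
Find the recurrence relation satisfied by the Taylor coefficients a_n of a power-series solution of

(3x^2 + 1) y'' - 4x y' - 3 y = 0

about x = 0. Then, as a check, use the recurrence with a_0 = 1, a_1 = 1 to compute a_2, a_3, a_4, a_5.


Substitute y = sum_n a_n x^n.
(1 + 3 x^2) y'' contributes (n+2)(n+1) a_{n+2} + 3 n(n-1) a_n at x^n.
-4 x y'(x) contributes -4 n a_n at x^n.
-3 y(x) contributes -3 a_n at x^n.
Matching x^n: (n+2)(n+1) a_{n+2} + (3 n(n-1) - 4 n - 3) a_n = 0.
Thus a_{n+2} = (-3 n(n-1) + 4 n + 3) / ((n+1)(n+2)) * a_n.

Check with a_0 = 1, a_1 = 1 (apply the recurrence for n = 0, 1, 2, 3): a_0 = 1, a_1 = 1, a_2 = 3/2, a_3 = 7/6, a_4 = 5/8, a_5 = -7/40.

a_(n+2) = (-3 n(n-1) + 4 n + 3) / ((n+1)(n+2)) * a_n; check: a_0 = 1, a_1 = 1, a_2 = 3/2, a_3 = 7/6, a_4 = 5/8, a_5 = -7/40


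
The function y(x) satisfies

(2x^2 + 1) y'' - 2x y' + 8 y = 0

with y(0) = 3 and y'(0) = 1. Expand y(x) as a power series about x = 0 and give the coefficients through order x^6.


Ansatz: y(x) = sum_{n>=0} a_n x^n, so y'(x) = sum_{n>=1} n a_n x^(n-1) and y''(x) = sum_{n>=2} n(n-1) a_n x^(n-2).
Substitute into P(x) y'' + Q(x) y' + R(x) y = 0 with P(x) = 2x^2 + 1, Q(x) = -2x, R(x) = 8, and match powers of x.
Initial conditions: a_0 = 3, a_1 = 1.
Setting the coefficient of each power of x to zero and solving order by order (substituting the coefficients already found):
  x^0: 2 a_2 + 8 a_0 = 0  ->  2 a_2 = -8 a_0 = -24  ->  a_2 = -12
  x^1: 6 a_3 + 6 a_1 = 0  ->  6 a_3 = -6 a_1 = -6  ->  a_3 = -1
  x^2: 12 a_4 + 8 a_2 = 0  ->  12 a_4 = -8 a_2 = 96  ->  a_4 = 8
  x^3: 20 a_5 + 14 a_3 = 0  ->  20 a_5 = -14 a_3 = 14  ->  a_5 = 7/10
  x^4: 30 a_6 + 24 a_4 = 0  ->  30 a_6 = -24 a_4 = -192  ->  a_6 = -32/5
Truncated series: y(x) = 3 + x - 12 x^2 - x^3 + 8 x^4 + (7/10) x^5 - (32/5) x^6 + O(x^7).

a_0 = 3; a_1 = 1; a_2 = -12; a_3 = -1; a_4 = 8; a_5 = 7/10; a_6 = -32/5


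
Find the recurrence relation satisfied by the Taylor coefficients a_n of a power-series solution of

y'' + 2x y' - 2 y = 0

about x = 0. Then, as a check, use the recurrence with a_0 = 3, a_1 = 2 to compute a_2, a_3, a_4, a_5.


Substitute y = sum_n a_n x^n.
y''(x) has coefficient (n+2)(n+1) a_{n+2} at x^n;
2 x y'(x) has coefficient 2 n a_n at x^n (shift);
-2 y(x) has coefficient -2 a_n at x^n.
Matching x^n: (n+2)(n+1) a_{n+2} + (2n - 2) a_n = 0.
Thus a_{n+2} = (-2n + 2) / ((n+1)(n+2)) * a_n.

Check with a_0 = 3, a_1 = 2 (apply the recurrence for n = 0, 1, 2, 3): a_0 = 3, a_1 = 2, a_2 = 3, a_3 = 0, a_4 = -1/2, a_5 = 0.

a_(n+2) = (-2n + 2) / ((n+1)(n+2)) * a_n; check: a_0 = 3, a_1 = 2, a_2 = 3, a_3 = 0, a_4 = -1/2, a_5 = 0


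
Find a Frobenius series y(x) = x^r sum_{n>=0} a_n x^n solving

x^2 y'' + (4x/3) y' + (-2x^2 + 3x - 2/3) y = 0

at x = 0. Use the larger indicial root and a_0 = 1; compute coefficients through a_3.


Write in Frobenius form y'' + (p(x)/x) y' + (q(x)/x^2) y = 0:
  p(x) = 4/3,  q(x) = -2x^2 + 3x - 2/3.
Indicial equation: r(r-1) + (4/3) r + (-2/3) = 0 -> roots r_1 = 2/3, r_2 = -1.
Take r = r_1 = 2/3. Let y(x) = x^r sum_{n>=0} a_n x^n with a_0 = 1.
Substitute y = x^r sum a_n x^n and match x^{r+n}. The recurrence is
  D(n) a_n + 3 a_{n-1} - 2 a_{n-2} = 0,  where D(n) = (r+n)(r+n-1) + (4/3)(r+n) + (-2/3).
  a_n = [-3 a_{n-1} + 2 a_{n-2}] / D(n).
Since the indicial polynomial factors as (r - r_1)(r - r_2), D(n) = (r_1 + n - r_1)(r_1 + n - r_2) = n(n + 5/3).
Evaluating step by step (a_0 = 1):
  n = 1: D(1) = 1(1 + 5/3) = 8/3; numerator = -3(1) = -3; a_1 = (-3)/(8/3) = -9/8
  n = 2: D(2) = 2(2 + 5/3) = 22/3; numerator = -3(-9/8) + 2(1) = 43/8; a_2 = (43/8)/(22/3) = 129/176
  n = 3: D(3) = 3(3 + 5/3) = 14; numerator = -3(129/176) + 2(-9/8) = -783/176; a_3 = (-783/176)/(14) = -783/2464

r = 2/3; a_0 = 1; a_1 = -9/8; a_2 = 129/176; a_3 = -783/2464


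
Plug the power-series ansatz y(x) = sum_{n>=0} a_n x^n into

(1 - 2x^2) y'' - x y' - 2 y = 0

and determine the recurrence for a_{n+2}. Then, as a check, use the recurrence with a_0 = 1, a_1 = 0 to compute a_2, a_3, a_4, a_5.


Substitute y = sum_n a_n x^n.
(1 - 2 x^2) y'' contributes (n+2)(n+1) a_{n+2} - 2 n(n-1) a_n at x^n.
-x y'(x) contributes -n a_n at x^n.
-2 y(x) contributes -2 a_n at x^n.
Matching x^n: (n+2)(n+1) a_{n+2} + (-2 n(n-1) - n - 2) a_n = 0.
Thus a_{n+2} = (2 n(n-1) + n + 2) / ((n+1)(n+2)) * a_n.

Check with a_0 = 1, a_1 = 0 (apply the recurrence for n = 0, 1, 2, 3): a_0 = 1, a_1 = 0, a_2 = 1, a_3 = 0, a_4 = 2/3, a_5 = 0.

a_(n+2) = (2 n(n-1) + n + 2) / ((n+1)(n+2)) * a_n; check: a_0 = 1, a_1 = 0, a_2 = 1, a_3 = 0, a_4 = 2/3, a_5 = 0


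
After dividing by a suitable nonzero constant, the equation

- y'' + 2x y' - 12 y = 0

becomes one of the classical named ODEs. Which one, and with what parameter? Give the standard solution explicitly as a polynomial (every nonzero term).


All three coefficients share the factor -1; dividing through by -1 gives  y'' - 2x y' + 12 y = 0.
This matches the Hermite equation y'' - 2x y' + 2n y = 0 with 2n = 12, so n = 6; the polynomial solution is H_6(x).
With y = sum_k a_k x^k, matching x^k gives (k+2)(k+1) a_{k+2} = 2(k - n) a_k = 2(k - 6) a_k. The right side vanishes at k = 6, so the series with the parity of 6 terminates at degree 6.
Standard normalization: leading coefficient of H_n is 2^n, so a_6 = 2^6 = 64. Work downward with a_k = (k+1)(k+2) a_{k+2} / (2(k - n)):
  a_4 = (5)(6)(64) / (2(4 - 6)) = 1920/(-4) = -480
  a_2 = (3)(4)(-480) / (2(2 - 6)) = -5760/(-8) = 720
  a_0 = (1)(2)(720) / (2(0 - 6)) = 1440/(-12) = -120
Hence H_6(x) = 64 x^6 - 480 x^4 + 720 x^2 - 120.

H_6(x); series = 64 x^6 - 480 x^4 + 720 x^2 - 120


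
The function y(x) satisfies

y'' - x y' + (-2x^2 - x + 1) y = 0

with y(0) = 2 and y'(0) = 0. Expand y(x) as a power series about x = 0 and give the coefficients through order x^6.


Ansatz: y(x) = sum_{n>=0} a_n x^n, so y'(x) = sum_{n>=1} n a_n x^(n-1) and y''(x) = sum_{n>=2} n(n-1) a_n x^(n-2).
Substitute into P(x) y'' + Q(x) y' + R(x) y = 0 with P(x) = 1, Q(x) = -x, R(x) = -2x^2 - x + 1, and match powers of x.
Initial conditions: a_0 = 2, a_1 = 0.
Setting the coefficient of each power of x to zero and solving order by order (substituting the coefficients already found):
  x^0: 2 a_2 + a_0 = 0  ->  2 a_2 = -a_0 = -2  ->  a_2 = -1
  x^1: 6 a_3 - a_0 = 0  ->  6 a_3 = a_0 = 2  ->  a_3 = 1/3
  x^2: 12 a_4 - a_2 - a_1 - 2 a_0 = 0  ->  12 a_4 = a_2 + a_1 + 2 a_0 = 3  ->  a_4 = 1/4
  x^3: 20 a_5 - 2 a_3 - a_2 - 2 a_1 = 0  ->  20 a_5 = 2 a_3 + a_2 + 2 a_1 = -1/3  ->  a_5 = -1/60
  x^4: 30 a_6 - 3 a_4 - a_3 - 2 a_2 = 0  ->  30 a_6 = 3 a_4 + a_3 + 2 a_2 = -11/12  ->  a_6 = -11/360
Truncated series: y(x) = 2 - x^2 + (1/3) x^3 + (1/4) x^4 - (1/60) x^5 - (11/360) x^6 + O(x^7).

a_0 = 2; a_1 = 0; a_2 = -1; a_3 = 1/3; a_4 = 1/4; a_5 = -1/60; a_6 = -11/360


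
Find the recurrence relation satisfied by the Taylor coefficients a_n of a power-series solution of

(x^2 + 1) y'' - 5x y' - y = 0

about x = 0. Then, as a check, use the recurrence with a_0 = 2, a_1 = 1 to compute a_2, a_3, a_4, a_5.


Substitute y = sum_n a_n x^n.
(1 + 1 x^2) y'' contributes (n+2)(n+1) a_{n+2} + n(n-1) a_n at x^n.
-5 x y'(x) contributes -5 n a_n at x^n.
-y(x) contributes -1 a_n at x^n.
Matching x^n: (n+2)(n+1) a_{n+2} + (n(n-1) - 5 n - 1) a_n = 0.
Thus a_{n+2} = (-n(n-1) + 5 n + 1) / ((n+1)(n+2)) * a_n.

Check with a_0 = 2, a_1 = 1 (apply the recurrence for n = 0, 1, 2, 3): a_0 = 2, a_1 = 1, a_2 = 1, a_3 = 1, a_4 = 3/4, a_5 = 1/2.

a_(n+2) = (-n(n-1) + 5 n + 1) / ((n+1)(n+2)) * a_n; check: a_0 = 2, a_1 = 1, a_2 = 1, a_3 = 1, a_4 = 3/4, a_5 = 1/2


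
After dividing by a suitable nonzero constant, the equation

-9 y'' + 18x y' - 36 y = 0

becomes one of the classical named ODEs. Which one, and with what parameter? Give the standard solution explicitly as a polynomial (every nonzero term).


All three coefficients share the factor -9; dividing through by -9 gives  y'' - 2x y' + 4 y = 0.
This matches the Hermite equation y'' - 2x y' + 2n y = 0 with 2n = 4, so n = 2; the polynomial solution is H_2(x).
With y = sum_k a_k x^k, matching x^k gives (k+2)(k+1) a_{k+2} = 2(k - n) a_k = 2(k - 2) a_k. The right side vanishes at k = 2, so the series with the parity of 2 terminates at degree 2.
Standard normalization: leading coefficient of H_n is 2^n, so a_2 = 2^2 = 4. Work downward with a_k = (k+1)(k+2) a_{k+2} / (2(k - n)):
  a_0 = (1)(2)(4) / (2(0 - 2)) = 8/(-4) = -2
Hence H_2(x) = 4 x^2 - 2.

H_2(x); series = 4 x^2 - 2


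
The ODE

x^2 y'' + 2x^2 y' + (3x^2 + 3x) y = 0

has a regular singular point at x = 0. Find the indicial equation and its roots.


Divide by x^2 to reach normal form y'' + P_1(x) y' + P_2(x) y = 0 with P_1(x) = 2 and P_2(x) = 3 + 3/x.
x = 0 is a singular point because the y-coefficient 3 + 3/x has a pole at x = 0.
It is a regular singular point because x P_1(x) = p(x) = 2x and x^2 P_2(x) = q(x) = 3x^2 + 3x are polynomials, hence analytic at x = 0.
p(0) = 0,  q(0) = 0.
Indicial equation: r(r-1) + p(0) r + q(0) = 0, i.e. r^2 + (p(0) - 1) r + q(0) = 0, i.e. r^2 - 1 r = 0.
Discriminant: (-1)^2 - 4(0) = 1, so r = (1 ± 1)/2.
Solving: r_1 = 1, r_2 = 0.

indicial: r^2 - 1 r = 0; roots r_1 = 1, r_2 = 0


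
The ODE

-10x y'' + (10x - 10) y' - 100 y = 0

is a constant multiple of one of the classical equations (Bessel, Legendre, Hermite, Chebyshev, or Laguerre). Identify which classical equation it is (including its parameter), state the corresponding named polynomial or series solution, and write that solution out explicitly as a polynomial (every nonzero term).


All three coefficients share the factor -10; dividing through by -10 gives  x y'' + (1 - x) y' + 10 y = 0.
This matches the Laguerre equation x y'' + (1 - x) y' + n y = 0 with n = 10; the polynomial solution is L_10(x).
With y = sum_k a_k x^k, matching x^k gives (k+1)k a_{k+1} + (k+1) a_{k+1} - k a_k + n a_k = 0, i.e. (k+1)^2 a_{k+1} = (k - n) a_k = (k - 10) a_k. The right side vanishes at k = 10, so the series terminates at degree 10.
Standard normalization L_n(0) = 1 gives a_0 = 1. Work upward with a_{k+1} = (k - 10) a_k / (k+1)^2:
  a_1 = (0 - 10)(1) / 1^2 = -10/1 = -10
  a_2 = (1 - 10)(-10) / 2^2 = 90/4 = 45/2
  a_3 = (2 - 10)(45/2) / 3^2 = -180/9 = -20
  a_4 = (3 - 10)(-20) / 4^2 = 140/16 = 35/4
  a_5 = (4 - 10)(35/4) / 5^2 = (-105/2)/25 = -21/10
  a_6 = (5 - 10)(-21/10) / 6^2 = (21/2)/36 = 7/24
  a_7 = (6 - 10)(7/24) / 7^2 = (-7/6)/49 = -1/42
  a_8 = (7 - 10)(-1/42) / 8^2 = (1/14)/64 = 1/896
  a_9 = (8 - 10)(1/896) / 9^2 = (-1/448)/81 = -1/36288
  a_10 = (9 - 10)(-1/36288) / 10^2 = (1/36288)/100 = 1/3628800
Hence L_10(x) = x^10/3628800 - x^9/36288 + x^8/896 - x^7/42 + 7 x^6/24 - 21 x^5/10 + 35 x^4/4 - 20 x^3 + 45 x^2/2 - 10 x + 1.

L_10(x); series = x^10/3628800 - x^9/36288 + x^8/896 - x^7/42 + 7 x^6/24 - 21 x^5/10 + 35 x^4/4 - 20 x^3 + 45 x^2/2 - 10 x + 1


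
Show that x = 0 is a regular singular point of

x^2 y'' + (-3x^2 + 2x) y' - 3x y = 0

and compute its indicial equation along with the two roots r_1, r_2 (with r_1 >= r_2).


Divide by x^2 to reach normal form y'' + P_1(x) y' + P_2(x) y = 0 with P_1(x) = -3 + 2/x and P_2(x) = -3/x.
x = 0 is a singular point because the y'-coefficient -3 + 2/x has a pole at x = 0 and the y-coefficient -3/x has a pole at x = 0.
It is a regular singular point because x P_1(x) = p(x) = 2 - 3x and x^2 P_2(x) = q(x) = -3x are polynomials, hence analytic at x = 0.
p(0) = 2,  q(0) = 0.
Indicial equation: r(r-1) + p(0) r + q(0) = 0, i.e. r^2 + (p(0) - 1) r + q(0) = 0, i.e. r^2 + 1 r = 0.
Discriminant: (1)^2 - 4(0) = 1, so r = (-1 ± 1)/2.
Solving: r_1 = 0, r_2 = -1.

indicial: r^2 + 1 r = 0; roots r_1 = 0, r_2 = -1


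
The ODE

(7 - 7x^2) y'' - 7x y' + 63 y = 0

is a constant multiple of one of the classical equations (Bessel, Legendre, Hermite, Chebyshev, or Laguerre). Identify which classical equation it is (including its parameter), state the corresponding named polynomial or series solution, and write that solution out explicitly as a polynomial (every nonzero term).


All three coefficients share the factor 7; dividing through by 7 gives  (1 - x^2) y'' - x y' + 9 y = 0.
This matches the Chebyshev equation (1 - x^2) y'' - x y' + n^2 y = 0 (note the -x y' term, not -2x y') with n^2 = 9, so n = 3; the polynomial solution is T_3(x).
With y = sum_k a_k x^k, matching x^k gives (k+2)(k+1) a_{k+2} = (k^2 - n^2) a_k = (k - 3)(k + 3) a_k. The right side vanishes at k = 3, so the series with the parity of 3 terminates at degree 3.
Standard normalization: leading coefficient of T_n is 2^(n-1), so a_3 = 2^2 = 4. Work downward with a_k = (k+1)(k+2) a_{k+2} / ((k - 3)(k + 3)):
  a_1 = (2)(3)(4) / ((1 - 3)(1 + 3)) = 24/(-8) = -3
Hence T_3(x) = 4 x^3 - 3 x.

T_3(x); series = 4 x^3 - 3 x


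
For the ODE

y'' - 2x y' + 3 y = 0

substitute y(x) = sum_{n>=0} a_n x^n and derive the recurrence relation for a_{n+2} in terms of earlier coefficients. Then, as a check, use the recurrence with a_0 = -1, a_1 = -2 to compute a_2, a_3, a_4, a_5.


Substitute y = sum_n a_n x^n.
y''(x) has coefficient (n+2)(n+1) a_{n+2} at x^n;
-2 x y'(x) has coefficient -2 n a_n at x^n (shift);
3 y(x) has coefficient 3 a_n at x^n.
Matching x^n: (n+2)(n+1) a_{n+2} + (-2n + 3) a_n = 0.
Thus a_{n+2} = (2n - 3) / ((n+1)(n+2)) * a_n.

Check with a_0 = -1, a_1 = -2 (apply the recurrence for n = 0, 1, 2, 3): a_0 = -1, a_1 = -2, a_2 = 3/2, a_3 = 1/3, a_4 = 1/8, a_5 = 1/20.

a_(n+2) = (2n - 3) / ((n+1)(n+2)) * a_n; check: a_0 = -1, a_1 = -2, a_2 = 3/2, a_3 = 1/3, a_4 = 1/8, a_5 = 1/20


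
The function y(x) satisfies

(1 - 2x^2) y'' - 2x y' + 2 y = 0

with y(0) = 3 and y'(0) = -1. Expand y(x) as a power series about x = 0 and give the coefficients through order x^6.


Ansatz: y(x) = sum_{n>=0} a_n x^n, so y'(x) = sum_{n>=1} n a_n x^(n-1) and y''(x) = sum_{n>=2} n(n-1) a_n x^(n-2).
Substitute into P(x) y'' + Q(x) y' + R(x) y = 0 with P(x) = 1 - 2x^2, Q(x) = -2x, R(x) = 2, and match powers of x.
Initial conditions: a_0 = 3, a_1 = -1.
Setting the coefficient of each power of x to zero and solving order by order (substituting the coefficients already found):
  x^0: 2 a_2 + 2 a_0 = 0  ->  2 a_2 = -2 a_0 = -6  ->  a_2 = -3
  x^1: 6 a_3 = 0  ->  a_3 = 0
  x^2: 12 a_4 - 6 a_2 = 0  ->  12 a_4 = 6 a_2 = -18  ->  a_4 = -3/2
  x^3: 20 a_5 - 16 a_3 = 0  ->  20 a_5 = 16 a_3 = 0  ->  a_5 = 0
  x^4: 30 a_6 - 30 a_4 = 0  ->  30 a_6 = 30 a_4 = -45  ->  a_6 = -3/2
Truncated series: y(x) = 3 - x - 3 x^2 - (3/2) x^4 - (3/2) x^6 + O(x^7).

a_0 = 3; a_1 = -1; a_2 = -3; a_3 = 0; a_4 = -3/2; a_5 = 0; a_6 = -3/2


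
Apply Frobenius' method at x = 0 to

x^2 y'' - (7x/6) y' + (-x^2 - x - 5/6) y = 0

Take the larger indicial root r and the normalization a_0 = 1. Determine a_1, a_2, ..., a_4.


Write in Frobenius form y'' + (p(x)/x) y' + (q(x)/x^2) y = 0:
  p(x) = -7/6,  q(x) = -x^2 - x - 5/6.
Indicial equation: r(r-1) + (-7/6) r + (-5/6) = 0 -> roots r_1 = 5/2, r_2 = -1/3.
Take r = r_1 = 5/2. Let y(x) = x^r sum_{n>=0} a_n x^n with a_0 = 1.
Substitute y = x^r sum a_n x^n and match x^{r+n}. The recurrence is
  D(n) a_n - 1 a_{n-1} - 1 a_{n-2} = 0,  where D(n) = (r+n)(r+n-1) + (-7/6)(r+n) + (-5/6).
  a_n = [1 a_{n-1} + 1 a_{n-2}] / D(n).
Since the indicial polynomial factors as (r - r_1)(r - r_2), D(n) = (r_1 + n - r_1)(r_1 + n - r_2) = n(n + 17/6).
Evaluating step by step (a_0 = 1):
  n = 1: D(1) = 1(1 + 17/6) = 23/6; numerator = 1(1) = 1; a_1 = (1)/(23/6) = 6/23
  n = 2: D(2) = 2(2 + 17/6) = 29/3; numerator = 1(6/23) + 1(1) = 29/23; a_2 = (29/23)/(29/3) = 3/23
  n = 3: D(3) = 3(3 + 17/6) = 35/2; numerator = 1(3/23) + 1(6/23) = 9/23; a_3 = (9/23)/(35/2) = 18/805
  n = 4: D(4) = 4(4 + 17/6) = 82/3; numerator = 1(18/805) + 1(3/23) = 123/805; a_4 = (123/805)/(82/3) = 9/1610

r = 5/2; a_0 = 1; a_1 = 6/23; a_2 = 3/23; a_3 = 18/805; a_4 = 9/1610


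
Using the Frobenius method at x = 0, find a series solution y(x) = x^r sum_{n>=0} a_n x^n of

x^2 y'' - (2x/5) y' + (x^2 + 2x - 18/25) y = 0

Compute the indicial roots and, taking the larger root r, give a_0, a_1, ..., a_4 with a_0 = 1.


Write in Frobenius form y'' + (p(x)/x) y' + (q(x)/x^2) y = 0:
  p(x) = -2/5,  q(x) = x^2 + 2x - 18/25.
Indicial equation: r(r-1) + (-2/5) r + (-18/25) = 0 -> roots r_1 = 9/5, r_2 = -2/5.
Take r = r_1 = 9/5. Let y(x) = x^r sum_{n>=0} a_n x^n with a_0 = 1.
Substitute y = x^r sum a_n x^n and match x^{r+n}. The recurrence is
  D(n) a_n + 2 a_{n-1} + 1 a_{n-2} = 0,  where D(n) = (r+n)(r+n-1) + (-2/5)(r+n) + (-18/25).
  a_n = [-2 a_{n-1} - 1 a_{n-2}] / D(n).
Since the indicial polynomial factors as (r - r_1)(r - r_2), D(n) = (r_1 + n - r_1)(r_1 + n - r_2) = n(n + 11/5).
Evaluating step by step (a_0 = 1):
  n = 1: D(1) = 1(1 + 11/5) = 16/5; numerator = -2(1) = -2; a_1 = (-2)/(16/5) = -5/8
  n = 2: D(2) = 2(2 + 11/5) = 42/5; numerator = -2(-5/8) - 1(1) = 1/4; a_2 = (1/4)/(42/5) = 5/168
  n = 3: D(3) = 3(3 + 11/5) = 78/5; numerator = -2(5/168) - 1(-5/8) = 95/168; a_3 = (95/168)/(78/5) = 475/13104
  n = 4: D(4) = 4(4 + 11/5) = 124/5; numerator = -2(475/13104) - 1(5/168) = -335/3276; a_4 = (-335/3276)/(124/5) = -1675/406224

r = 9/5; a_0 = 1; a_1 = -5/8; a_2 = 5/168; a_3 = 475/13104; a_4 = -1675/406224


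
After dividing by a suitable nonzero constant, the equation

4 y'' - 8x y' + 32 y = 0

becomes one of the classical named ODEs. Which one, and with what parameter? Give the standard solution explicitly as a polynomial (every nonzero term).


All three coefficients share the factor 4; dividing through by 4 gives  y'' - 2x y' + 8 y = 0.
This matches the Hermite equation y'' - 2x y' + 2n y = 0 with 2n = 8, so n = 4; the polynomial solution is H_4(x).
With y = sum_k a_k x^k, matching x^k gives (k+2)(k+1) a_{k+2} = 2(k - n) a_k = 2(k - 4) a_k. The right side vanishes at k = 4, so the series with the parity of 4 terminates at degree 4.
Standard normalization: leading coefficient of H_n is 2^n, so a_4 = 2^4 = 16. Work downward with a_k = (k+1)(k+2) a_{k+2} / (2(k - n)):
  a_2 = (3)(4)(16) / (2(2 - 4)) = 192/(-4) = -48
  a_0 = (1)(2)(-48) / (2(0 - 4)) = -96/(-8) = 12
Hence H_4(x) = 16 x^4 - 48 x^2 + 12.

H_4(x); series = 16 x^4 - 48 x^2 + 12


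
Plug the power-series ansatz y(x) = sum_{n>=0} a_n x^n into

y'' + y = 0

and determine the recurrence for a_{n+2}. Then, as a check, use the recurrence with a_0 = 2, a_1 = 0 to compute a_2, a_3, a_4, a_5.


Substitute y = sum_n a_n x^n into y'' + (const) y = 0.
y''(x) = sum_{n>=0} (n+2)(n+1) a_{n+2} x^n.
The ODE becomes sum_n [(n+2)(n+1) a_{n+2} + 1 a_n] x^n = 0.
Setting each coefficient to zero gives the recurrence:
  (n+2)(n+1) a_{n+2} + 1 a_n = 0,
  a_{n+2} = -1 / ((n+1)(n+2)) a_n.

Check with a_0 = 2, a_1 = 0 (apply the recurrence for n = 0, 1, 2, 3): a_0 = 2, a_1 = 0, a_2 = -1, a_3 = 0, a_4 = 1/12, a_5 = 0.

a_{n+2} = -1/((n+1)(n+2)) * a_n; check: a_0 = 2, a_1 = 0, a_2 = -1, a_3 = 0, a_4 = 1/12, a_5 = 0


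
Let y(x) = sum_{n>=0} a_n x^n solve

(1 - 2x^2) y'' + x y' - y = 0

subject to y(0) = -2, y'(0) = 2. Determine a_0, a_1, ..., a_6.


Ansatz: y(x) = sum_{n>=0} a_n x^n, so y'(x) = sum_{n>=1} n a_n x^(n-1) and y''(x) = sum_{n>=2} n(n-1) a_n x^(n-2).
Substitute into P(x) y'' + Q(x) y' + R(x) y = 0 with P(x) = 1 - 2x^2, Q(x) = x, R(x) = -1, and match powers of x.
Initial conditions: a_0 = -2, a_1 = 2.
Setting the coefficient of each power of x to zero and solving order by order (substituting the coefficients already found):
  x^0: 2 a_2 - a_0 = 0  ->  2 a_2 = a_0 = -2  ->  a_2 = -1
  x^1: 6 a_3 = 0  ->  a_3 = 0
  x^2: 12 a_4 - 3 a_2 = 0  ->  12 a_4 = 3 a_2 = -3  ->  a_4 = -1/4
  x^3: 20 a_5 - 10 a_3 = 0  ->  20 a_5 = 10 a_3 = 0  ->  a_5 = 0
  x^4: 30 a_6 - 21 a_4 = 0  ->  30 a_6 = 21 a_4 = -21/4  ->  a_6 = -7/40
Truncated series: y(x) = -2 + 2 x - x^2 - (1/4) x^4 - (7/40) x^6 + O(x^7).

a_0 = -2; a_1 = 2; a_2 = -1; a_3 = 0; a_4 = -1/4; a_5 = 0; a_6 = -7/40


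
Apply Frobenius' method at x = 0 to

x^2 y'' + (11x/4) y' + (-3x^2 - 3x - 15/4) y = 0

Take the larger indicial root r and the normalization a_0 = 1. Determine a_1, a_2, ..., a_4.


Write in Frobenius form y'' + (p(x)/x) y' + (q(x)/x^2) y = 0:
  p(x) = 11/4,  q(x) = -3x^2 - 3x - 15/4.
Indicial equation: r(r-1) + (11/4) r + (-15/4) = 0 -> roots r_1 = 5/4, r_2 = -3.
Take r = r_1 = 5/4. Let y(x) = x^r sum_{n>=0} a_n x^n with a_0 = 1.
Substitute y = x^r sum a_n x^n and match x^{r+n}. The recurrence is
  D(n) a_n - 3 a_{n-1} - 3 a_{n-2} = 0,  where D(n) = (r+n)(r+n-1) + (11/4)(r+n) + (-15/4).
  a_n = [3 a_{n-1} + 3 a_{n-2}] / D(n).
Since the indicial polynomial factors as (r - r_1)(r - r_2), D(n) = (r_1 + n - r_1)(r_1 + n - r_2) = n(n + 17/4).
Evaluating step by step (a_0 = 1):
  n = 1: D(1) = 1(1 + 17/4) = 21/4; numerator = 3(1) = 3; a_1 = (3)/(21/4) = 4/7
  n = 2: D(2) = 2(2 + 17/4) = 25/2; numerator = 3(4/7) + 3(1) = 33/7; a_2 = (33/7)/(25/2) = 66/175
  n = 3: D(3) = 3(3 + 17/4) = 87/4; numerator = 3(66/175) + 3(4/7) = 498/175; a_3 = (498/175)/(87/4) = 664/5075
  n = 4: D(4) = 4(4 + 17/4) = 33; numerator = 3(664/5075) + 3(66/175) = 7734/5075; a_4 = (7734/5075)/(33) = 2578/55825

r = 5/4; a_0 = 1; a_1 = 4/7; a_2 = 66/175; a_3 = 664/5075; a_4 = 2578/55825


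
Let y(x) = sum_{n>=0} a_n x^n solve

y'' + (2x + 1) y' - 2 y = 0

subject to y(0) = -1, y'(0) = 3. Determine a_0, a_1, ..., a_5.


Ansatz: y(x) = sum_{n>=0} a_n x^n, so y'(x) = sum_{n>=1} n a_n x^(n-1) and y''(x) = sum_{n>=2} n(n-1) a_n x^(n-2).
Substitute into P(x) y'' + Q(x) y' + R(x) y = 0 with P(x) = 1, Q(x) = 2x + 1, R(x) = -2, and match powers of x.
Initial conditions: a_0 = -1, a_1 = 3.
Setting the coefficient of each power of x to zero and solving order by order (substituting the coefficients already found):
  x^0: 2 a_2 + a_1 - 2 a_0 = 0  ->  2 a_2 = -a_1 + 2 a_0 = -5  ->  a_2 = -5/2
  x^1: 6 a_3 + 2 a_2 = 0  ->  6 a_3 = -2 a_2 = 5  ->  a_3 = 5/6
  x^2: 12 a_4 + 3 a_3 + 2 a_2 = 0  ->  12 a_4 = -3 a_3 - 2 a_2 = 5/2  ->  a_4 = 5/24
  x^3: 20 a_5 + 4 a_4 + 4 a_3 = 0  ->  20 a_5 = -4 a_4 - 4 a_3 = -25/6  ->  a_5 = -5/24
Truncated series: y(x) = -1 + 3 x - (5/2) x^2 + (5/6) x^3 + (5/24) x^4 - (5/24) x^5 + O(x^6).

a_0 = -1; a_1 = 3; a_2 = -5/2; a_3 = 5/6; a_4 = 5/24; a_5 = -5/24


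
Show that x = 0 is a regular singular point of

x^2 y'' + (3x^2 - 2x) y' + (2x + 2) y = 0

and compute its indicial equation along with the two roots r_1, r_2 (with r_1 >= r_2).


Divide by x^2 to reach normal form y'' + P_1(x) y' + P_2(x) y = 0 with P_1(x) = 3 - 2/x and P_2(x) = 2/x + 2/x^2.
x = 0 is a singular point because the y'-coefficient 3 - 2/x has a pole at x = 0 and the y-coefficient 2/x + 2/x^2 has a pole at x = 0.
It is a regular singular point because x P_1(x) = p(x) = 3x - 2 and x^2 P_2(x) = q(x) = 2x + 2 are polynomials, hence analytic at x = 0.
p(0) = -2,  q(0) = 2.
Indicial equation: r(r-1) + p(0) r + q(0) = 0, i.e. r^2 + (p(0) - 1) r + q(0) = 0, i.e. r^2 - 3 r + 2 = 0.
Discriminant: (-3)^2 - 4(2) = 1, so r = (3 ± 1)/2.
Solving: r_1 = 2, r_2 = 1.

indicial: r^2 - 3 r + 2 = 0; roots r_1 = 2, r_2 = 1


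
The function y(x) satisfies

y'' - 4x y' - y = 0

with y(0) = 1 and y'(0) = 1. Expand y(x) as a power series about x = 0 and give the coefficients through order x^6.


Ansatz: y(x) = sum_{n>=0} a_n x^n, so y'(x) = sum_{n>=1} n a_n x^(n-1) and y''(x) = sum_{n>=2} n(n-1) a_n x^(n-2).
Substitute into P(x) y'' + Q(x) y' + R(x) y = 0 with P(x) = 1, Q(x) = -4x, R(x) = -1, and match powers of x.
Initial conditions: a_0 = 1, a_1 = 1.
Setting the coefficient of each power of x to zero and solving order by order (substituting the coefficients already found):
  x^0: 2 a_2 - a_0 = 0  ->  2 a_2 = a_0 = 1  ->  a_2 = 1/2
  x^1: 6 a_3 - 5 a_1 = 0  ->  6 a_3 = 5 a_1 = 5  ->  a_3 = 5/6
  x^2: 12 a_4 - 9 a_2 = 0  ->  12 a_4 = 9 a_2 = 9/2  ->  a_4 = 3/8
  x^3: 20 a_5 - 13 a_3 = 0  ->  20 a_5 = 13 a_3 = 65/6  ->  a_5 = 13/24
  x^4: 30 a_6 - 17 a_4 = 0  ->  30 a_6 = 17 a_4 = 51/8  ->  a_6 = 17/80
Truncated series: y(x) = 1 + x + (1/2) x^2 + (5/6) x^3 + (3/8) x^4 + (13/24) x^5 + (17/80) x^6 + O(x^7).

a_0 = 1; a_1 = 1; a_2 = 1/2; a_3 = 5/6; a_4 = 3/8; a_5 = 13/24; a_6 = 17/80


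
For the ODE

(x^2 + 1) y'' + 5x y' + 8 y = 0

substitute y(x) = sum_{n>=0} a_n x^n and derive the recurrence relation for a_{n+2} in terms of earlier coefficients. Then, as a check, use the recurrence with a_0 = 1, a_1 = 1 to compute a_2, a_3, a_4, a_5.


Substitute y = sum_n a_n x^n.
(1 + 1 x^2) y'' contributes (n+2)(n+1) a_{n+2} + n(n-1) a_n at x^n.
5 x y'(x) contributes 5 n a_n at x^n.
8 y(x) contributes 8 a_n at x^n.
Matching x^n: (n+2)(n+1) a_{n+2} + (n(n-1) + 5 n + 8) a_n = 0.
Thus a_{n+2} = (-n(n-1) - 5 n - 8) / ((n+1)(n+2)) * a_n.

Check with a_0 = 1, a_1 = 1 (apply the recurrence for n = 0, 1, 2, 3): a_0 = 1, a_1 = 1, a_2 = -4, a_3 = -13/6, a_4 = 20/3, a_5 = 377/120.

a_(n+2) = (-n(n-1) - 5 n - 8) / ((n+1)(n+2)) * a_n; check: a_0 = 1, a_1 = 1, a_2 = -4, a_3 = -13/6, a_4 = 20/3, a_5 = 377/120


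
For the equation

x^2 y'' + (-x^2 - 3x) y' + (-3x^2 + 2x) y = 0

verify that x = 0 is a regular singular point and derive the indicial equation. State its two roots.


Divide by x^2 to reach normal form y'' + P_1(x) y' + P_2(x) y = 0 with P_1(x) = -1 - 3/x and P_2(x) = -3 + 2/x.
x = 0 is a singular point because the y'-coefficient -1 - 3/x has a pole at x = 0 and the y-coefficient -3 + 2/x has a pole at x = 0.
It is a regular singular point because x P_1(x) = p(x) = -x - 3 and x^2 P_2(x) = q(x) = -3x^2 + 2x are polynomials, hence analytic at x = 0.
p(0) = -3,  q(0) = 0.
Indicial equation: r(r-1) + p(0) r + q(0) = 0, i.e. r^2 + (p(0) - 1) r + q(0) = 0, i.e. r^2 - 4 r = 0.
Discriminant: (-4)^2 - 4(0) = 16, so r = (4 ± 4)/2.
Solving: r_1 = 4, r_2 = 0.

indicial: r^2 - 4 r = 0; roots r_1 = 4, r_2 = 0


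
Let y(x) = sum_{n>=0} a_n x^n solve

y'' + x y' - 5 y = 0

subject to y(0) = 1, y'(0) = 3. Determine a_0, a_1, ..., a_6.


Ansatz: y(x) = sum_{n>=0} a_n x^n, so y'(x) = sum_{n>=1} n a_n x^(n-1) and y''(x) = sum_{n>=2} n(n-1) a_n x^(n-2).
Substitute into P(x) y'' + Q(x) y' + R(x) y = 0 with P(x) = 1, Q(x) = x, R(x) = -5, and match powers of x.
Initial conditions: a_0 = 1, a_1 = 3.
Setting the coefficient of each power of x to zero and solving order by order (substituting the coefficients already found):
  x^0: 2 a_2 - 5 a_0 = 0  ->  2 a_2 = 5 a_0 = 5  ->  a_2 = 5/2
  x^1: 6 a_3 - 4 a_1 = 0  ->  6 a_3 = 4 a_1 = 12  ->  a_3 = 2
  x^2: 12 a_4 - 3 a_2 = 0  ->  12 a_4 = 3 a_2 = 15/2  ->  a_4 = 5/8
  x^3: 20 a_5 - 2 a_3 = 0  ->  20 a_5 = 2 a_3 = 4  ->  a_5 = 1/5
  x^4: 30 a_6 - a_4 = 0  ->  30 a_6 = a_4 = 5/8  ->  a_6 = 1/48
Truncated series: y(x) = 1 + 3 x + (5/2) x^2 + 2 x^3 + (5/8) x^4 + (1/5) x^5 + (1/48) x^6 + O(x^7).

a_0 = 1; a_1 = 3; a_2 = 5/2; a_3 = 2; a_4 = 5/8; a_5 = 1/5; a_6 = 1/48


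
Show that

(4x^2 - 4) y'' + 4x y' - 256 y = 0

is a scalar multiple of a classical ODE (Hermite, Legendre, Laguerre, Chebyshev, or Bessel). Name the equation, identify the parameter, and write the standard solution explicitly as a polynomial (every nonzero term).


All three coefficients share the factor -4; dividing through by -4 gives  (1 - x^2) y'' - x y' + 64 y = 0.
This matches the Chebyshev equation (1 - x^2) y'' - x y' + n^2 y = 0 (note the -x y' term, not -2x y') with n^2 = 64, so n = 8; the polynomial solution is T_8(x).
With y = sum_k a_k x^k, matching x^k gives (k+2)(k+1) a_{k+2} = (k^2 - n^2) a_k = (k - 8)(k + 8) a_k. The right side vanishes at k = 8, so the series with the parity of 8 terminates at degree 8.
Standard normalization: leading coefficient of T_n is 2^(n-1), so a_8 = 2^7 = 128. Work downward with a_k = (k+1)(k+2) a_{k+2} / ((k - 8)(k + 8)):
  a_6 = (7)(8)(128) / ((6 - 8)(6 + 8)) = 7168/(-28) = -256
  a_4 = (5)(6)(-256) / ((4 - 8)(4 + 8)) = -7680/(-48) = 160
  a_2 = (3)(4)(160) / ((2 - 8)(2 + 8)) = 1920/(-60) = -32
  a_0 = (1)(2)(-32) / ((0 - 8)(0 + 8)) = -64/(-64) = 1
Hence T_8(x) = 128 x^8 - 256 x^6 + 160 x^4 - 32 x^2 + 1.

T_8(x); series = 128 x^8 - 256 x^6 + 160 x^4 - 32 x^2 + 1


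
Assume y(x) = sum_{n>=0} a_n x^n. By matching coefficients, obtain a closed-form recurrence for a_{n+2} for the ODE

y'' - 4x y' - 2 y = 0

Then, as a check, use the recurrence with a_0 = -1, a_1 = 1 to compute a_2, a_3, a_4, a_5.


Substitute y = sum_n a_n x^n.
y''(x) has coefficient (n+2)(n+1) a_{n+2} at x^n;
-4 x y'(x) has coefficient -4 n a_n at x^n (shift);
-2 y(x) has coefficient -2 a_n at x^n.
Matching x^n: (n+2)(n+1) a_{n+2} + (-4n - 2) a_n = 0.
Thus a_{n+2} = (4n + 2) / ((n+1)(n+2)) * a_n.

Check with a_0 = -1, a_1 = 1 (apply the recurrence for n = 0, 1, 2, 3): a_0 = -1, a_1 = 1, a_2 = -1, a_3 = 1, a_4 = -5/6, a_5 = 7/10.

a_(n+2) = (4n + 2) / ((n+1)(n+2)) * a_n; check: a_0 = -1, a_1 = 1, a_2 = -1, a_3 = 1, a_4 = -5/6, a_5 = 7/10


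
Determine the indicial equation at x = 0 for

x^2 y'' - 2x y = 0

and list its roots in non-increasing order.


Divide by x^2 to reach normal form y'' + P_1(x) y' + P_2(x) y = 0 with P_1(x) = 0 and P_2(x) = -2/x.
x = 0 is a singular point because the y-coefficient -2/x has a pole at x = 0.
It is a regular singular point because x P_1(x) = p(x) = 0 and x^2 P_2(x) = q(x) = -2x are polynomials, hence analytic at x = 0.
p(0) = 0,  q(0) = 0.
Indicial equation: r(r-1) + p(0) r + q(0) = 0, i.e. r^2 + (p(0) - 1) r + q(0) = 0, i.e. r^2 - 1 r = 0.
Discriminant: (-1)^2 - 4(0) = 1, so r = (1 ± 1)/2.
Solving: r_1 = 1, r_2 = 0.

indicial: r^2 - 1 r = 0; roots r_1 = 1, r_2 = 0
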